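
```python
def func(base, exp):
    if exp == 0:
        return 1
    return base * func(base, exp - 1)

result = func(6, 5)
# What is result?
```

func(6, 5) = 6 * 6 * 6 * 6 * 6 = 7776

Answer: 7776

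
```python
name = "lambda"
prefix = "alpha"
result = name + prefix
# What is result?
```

Trace:
`name = "lambda"` → name = 'lambda'
`prefix = "alpha"` → prefix = 'alpha'
`result = name + prefix` → result = 'lambdaalpha'
So result = 'lambdaalpha'

Answer: 'lambdaalpha'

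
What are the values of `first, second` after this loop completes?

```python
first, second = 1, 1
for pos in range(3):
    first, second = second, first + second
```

Fibonacci: after 3 iterations
`first, second` takes the values: (1, 1) → (1, 2) → (2, 3) → (3, 5)

Answer: 3, 5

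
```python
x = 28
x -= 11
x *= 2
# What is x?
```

Trace:
`x = 28` → x = 28
`x -= 11` → x = 17
`x *= 2` → x = 34
So x = 34

Answer: 34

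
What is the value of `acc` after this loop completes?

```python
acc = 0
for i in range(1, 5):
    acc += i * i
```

Sum of squares 1² to 4² = 30
`acc` takes the values: 0 → 1 → 5 → 14 → 30

Answer: 30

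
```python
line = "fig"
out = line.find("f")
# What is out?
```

Trace:
`line = "fig"` → line = 'fig'
`out = line.find("f")` → out = 0
So out = 0

Answer: 0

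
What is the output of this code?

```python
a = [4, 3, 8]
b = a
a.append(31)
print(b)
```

Key concept: basic list aliasing.
Step by step:
`a = [4, 3, 8]` → a = [4, 3, 8]
`b = a` → b = [4, 3, 8] (same object as a)
`a.append(31)` → a = [4, 3, 8, 31] (same object as b); b = [4, 3, 8, 31] (same object as a)
`print(b)` → prints [4, 3, 8, 31]

Answer: [4, 3, 8, 31]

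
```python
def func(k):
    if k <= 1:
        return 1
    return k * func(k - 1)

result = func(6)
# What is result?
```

func(6) = 6 * 5 * 4 * 3 * 2 * 1 = 720

Answer: 720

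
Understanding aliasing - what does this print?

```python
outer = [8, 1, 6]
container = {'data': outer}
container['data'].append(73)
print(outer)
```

Key concept: dict holds reference to list.
Step by step:
`outer = [8, 1, 6]` → outer = [8, 1, 6]
`container = {'data': outer}` → container = {'data': [8, 1, 6]}
`container['data'].append(73)` → outer = [8, 1, 6, 73]; container = {'data': [8, 1, 6, 73]}
`print(outer)` → prints [8, 1, 6, 73]

Answer: [8, 1, 6, 73]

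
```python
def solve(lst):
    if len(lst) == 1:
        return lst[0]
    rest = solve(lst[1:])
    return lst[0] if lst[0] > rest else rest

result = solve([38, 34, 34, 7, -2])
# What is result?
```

Recursive max over [38, 34, 34, 7, -2] = 38

Answer: 38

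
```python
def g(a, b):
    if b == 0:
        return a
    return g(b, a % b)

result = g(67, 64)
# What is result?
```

g(67, 64) -> g(64, 3) -> g(3, 1) -> g(1, 0) -> 1

Answer: 1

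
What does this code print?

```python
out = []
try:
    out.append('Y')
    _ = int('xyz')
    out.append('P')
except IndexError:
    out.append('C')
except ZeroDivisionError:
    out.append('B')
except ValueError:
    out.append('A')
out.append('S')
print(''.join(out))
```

Execution trace: 'Y' (try body) → 'A' (except ValueError) → 'S' (after the try/except). Output: YAS

Answer: YAS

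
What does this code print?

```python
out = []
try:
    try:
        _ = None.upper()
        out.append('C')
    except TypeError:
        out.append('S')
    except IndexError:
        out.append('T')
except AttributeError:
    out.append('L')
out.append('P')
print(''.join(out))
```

Execution trace: 'L' (outer except AttributeError) → 'P' (after the try/except). Output: LP

Answer: LP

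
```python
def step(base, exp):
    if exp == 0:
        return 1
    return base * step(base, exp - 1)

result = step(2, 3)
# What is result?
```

step(2, 3) = 2 * 2 * 2 = 8

Answer: 8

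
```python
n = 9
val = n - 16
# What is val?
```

Trace:
`n = 9` → n = 9
`val = n - 16` → val = -7
So val = -7

Answer: -7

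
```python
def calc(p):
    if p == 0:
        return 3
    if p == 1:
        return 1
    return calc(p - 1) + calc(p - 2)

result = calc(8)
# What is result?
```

Build up from base cases: calc(0)=3, calc(1)=1, calc(2)=4, calc(3)=5, calc(4)=9, calc(5)=14, calc(6)=23, ..., calc(8)=60

Answer: 60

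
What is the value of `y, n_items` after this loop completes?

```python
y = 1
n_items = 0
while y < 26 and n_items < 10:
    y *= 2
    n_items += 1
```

Double until >= 26 or 10 iterations
`y, n_items` takes the values: (1, 0) → (2, 0) → (2, 1) → (4, 1) → (4, 2) → (8, 2) → (8, 3) → (16, 3) → (16, 4) → (32, 4) → (32, 5)

Answer: 32, 5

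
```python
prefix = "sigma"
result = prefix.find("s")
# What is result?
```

Trace:
`prefix = "sigma"` → prefix = 'sigma'
`result = prefix.find("s")` → result = 0
So result = 0

Answer: 0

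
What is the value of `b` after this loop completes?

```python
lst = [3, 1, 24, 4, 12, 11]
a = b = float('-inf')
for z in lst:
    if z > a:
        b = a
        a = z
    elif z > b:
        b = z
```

Second largest (with repeats) in [3, 1, 24, 4, 12, 11]
`b` takes the values: -inf → 1 → 3 → 4 → 12

Answer: 12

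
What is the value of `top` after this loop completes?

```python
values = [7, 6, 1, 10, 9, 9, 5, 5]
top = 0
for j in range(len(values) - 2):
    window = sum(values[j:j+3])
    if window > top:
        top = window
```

Max sum of 3-element window in [7, 6, 1, 10, 9, 9, 5, 5]
`top` takes the values: 0 → 14 → 17 → 20 → 28

Answer: 28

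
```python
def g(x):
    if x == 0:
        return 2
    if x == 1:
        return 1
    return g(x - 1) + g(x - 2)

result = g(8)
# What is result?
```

Build up from base cases: g(0)=2, g(1)=1, g(2)=3, g(3)=4, g(4)=7, g(5)=11, g(6)=18, ..., g(8)=47

Answer: 47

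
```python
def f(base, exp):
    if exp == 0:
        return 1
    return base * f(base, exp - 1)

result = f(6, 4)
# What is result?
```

f(6, 4) = 6 * 6 * 6 * 6 = 1296

Answer: 1296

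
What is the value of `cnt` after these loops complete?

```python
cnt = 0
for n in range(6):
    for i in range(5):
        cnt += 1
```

6 * 5 = 30
`cnt` takes the values: 0 → 1 → 2 → 3 → 4 → 5 → 6 → 7 → 8 → 9 → 10 → 11 → 12 → 13 → 14 → 15 → 16 → 17 → 18 → 19 → 20 → 21 → 22 → 23 → 24 → 25 → 26 → 27 → 28 → 29 → 30

Answer: 30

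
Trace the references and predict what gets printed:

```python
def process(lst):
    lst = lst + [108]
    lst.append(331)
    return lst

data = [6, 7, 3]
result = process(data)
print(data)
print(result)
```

Key concept: rebinding parameter vs mutation.
Step by step:
`data = [6, 7, 3]` → data = [6, 7, 3]
`result = process(data)` → result = [6, 7, 3, 108, 331]
`print(data)` → prints [6, 7, 3]
`print(result)` → prints [6, 7, 3, 108, 331]

Answer:
[6, 7, 3]
[6, 7, 3, 108, 331]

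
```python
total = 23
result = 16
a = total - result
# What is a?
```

Trace:
`total = 23` → total = 23
`result = 16` → result = 16
`a = total - result` → a = 7
So a = 7

Answer: 7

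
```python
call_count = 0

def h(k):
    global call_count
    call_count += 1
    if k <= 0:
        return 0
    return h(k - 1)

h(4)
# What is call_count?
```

Linear recursion stepping by 1: 5 calls from k=4 down to ≤0.

Answer: 5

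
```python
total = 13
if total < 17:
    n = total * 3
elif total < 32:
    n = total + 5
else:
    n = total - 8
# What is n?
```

Trace:
`total = 13` → total = 13
`if total < 17: ...` → total < 17 is True → n = 39
So n = 39

Answer: 39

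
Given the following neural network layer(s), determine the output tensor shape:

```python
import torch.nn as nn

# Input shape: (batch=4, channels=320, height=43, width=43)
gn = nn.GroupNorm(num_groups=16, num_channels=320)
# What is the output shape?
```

Input: (4, 320, 43, 43) -> Output: (4, 320, 43, 43)

Answer: (4, 320, 43, 43)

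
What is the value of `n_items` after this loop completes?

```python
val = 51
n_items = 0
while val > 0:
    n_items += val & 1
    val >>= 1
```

Count set bits in 51 (binary: 0b110011)
`n_items` takes the values: 0 → 1 → 2 → 3 → 4

Answer: 4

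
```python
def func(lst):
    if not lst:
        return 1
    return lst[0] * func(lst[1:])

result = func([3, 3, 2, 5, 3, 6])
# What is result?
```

Product over [3, 3, 2, 5, 3, 6] = 3 * 3 * 2 * 5 * 3 * 6 = 1620

Answer: 1620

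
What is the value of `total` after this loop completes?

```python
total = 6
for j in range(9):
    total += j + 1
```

Start at 6, add 1 to 9 = 51
`total` takes the values: 6 → 7 → 9 → 12 → 16 → 21 → 27 → 34 → 42 → 51

Answer: 51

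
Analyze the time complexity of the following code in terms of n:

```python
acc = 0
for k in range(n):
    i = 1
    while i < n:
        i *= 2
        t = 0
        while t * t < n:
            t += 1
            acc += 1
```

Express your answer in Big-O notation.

Each loop level contributes: n × log n × √n. Multiplying the contributions gives O(n√n log n).

Answer: O(n√n log n)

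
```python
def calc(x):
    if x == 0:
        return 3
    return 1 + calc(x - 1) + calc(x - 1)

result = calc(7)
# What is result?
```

calc(x) = 1 + 2·calc(x-1), calc(0)=3. Closed form: (3+1)·2^7 - 1 = 511.

Answer: 511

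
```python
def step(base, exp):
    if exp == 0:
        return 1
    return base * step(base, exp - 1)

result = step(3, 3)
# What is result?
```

step(3, 3) = 3 * 3 * 3 = 27

Answer: 27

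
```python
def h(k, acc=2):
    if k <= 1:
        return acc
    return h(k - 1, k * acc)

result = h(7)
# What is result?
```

Accumulator trace (n, acc): (7, 2) -> (6, 14) -> (5, 84) -> (4, 420) -> (3, 1680) -> (2, 5040) -> (1, 10080) -> return 10080

Answer: 10080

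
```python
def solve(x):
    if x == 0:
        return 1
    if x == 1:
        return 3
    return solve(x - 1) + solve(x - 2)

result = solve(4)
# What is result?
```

Build up from base cases: solve(0)=1, solve(1)=3, solve(2)=4, solve(3)=7, solve(4)=11

Answer: 11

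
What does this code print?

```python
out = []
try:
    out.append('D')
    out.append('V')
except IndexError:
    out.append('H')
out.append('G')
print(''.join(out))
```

Execution trace: 'D' (try body) → 'V' (try body, no exception) → 'G' (after the try/except). Output: DVG

Answer: DVG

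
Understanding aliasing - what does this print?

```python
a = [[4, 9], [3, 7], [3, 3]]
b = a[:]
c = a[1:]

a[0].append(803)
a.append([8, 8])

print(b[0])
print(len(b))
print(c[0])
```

Key concept: slice with nested mutation.
Step by step:
`a = [[4, 9], [3, 7], [3, 3]]` → a = [[4, 9], [3, 7], [3, 3]]
`b = a[:]` → b = [[4, 9], [3, 7], [3, 3]]
`c = a[1:]` → c = [[3, 7], [3, 3]]
`a[0].append(803)` → a = [[4, 9, 803], [3, 7], [3, 3]]; b = [[4, 9, 803], [3, 7], [3, 3]]
`a.append([8, 8])` → a = [[4, 9, 803], [3, 7], [3, 3], [8, 8]]
`print(b[0])` → prints [4, 9, 803]
`print(len(b))` → prints 3
`print(c[0])` → prints [3, 7]

Answer:
[4, 9, 803]
3
[3, 7]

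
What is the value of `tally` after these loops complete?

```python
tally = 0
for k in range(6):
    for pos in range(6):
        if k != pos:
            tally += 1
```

6² - 6 (exclude diagonal)
`tally` takes the values: 0 → 1 → 2 → 3 → 4 → 5 → 6 → 7 → 8 → 9 → 10 → 11 → 12 → 13 → 14 → 15 → 16 → 17 → 18 → 19 → 20 → 21 → 22 → 23 → 24 → 25 → 26 → 27 → 28 → 29 → 30

Answer: 30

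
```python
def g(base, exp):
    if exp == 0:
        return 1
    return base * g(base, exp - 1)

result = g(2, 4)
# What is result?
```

g(2, 4) = 2 * 2 * 2 * 2 = 16

Answer: 16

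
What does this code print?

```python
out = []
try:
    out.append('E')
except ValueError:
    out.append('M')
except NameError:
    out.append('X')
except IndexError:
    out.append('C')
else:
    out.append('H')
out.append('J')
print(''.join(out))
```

Execution trace: 'E' (try body, no exception) → 'H' (else) → 'J' (after the try/except). Output: EHJ

Answer: EHJ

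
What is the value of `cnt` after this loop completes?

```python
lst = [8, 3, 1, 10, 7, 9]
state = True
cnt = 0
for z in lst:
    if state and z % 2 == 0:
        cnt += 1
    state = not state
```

Count even values at even positions
`cnt` takes the values: 0 → 1

Answer: 1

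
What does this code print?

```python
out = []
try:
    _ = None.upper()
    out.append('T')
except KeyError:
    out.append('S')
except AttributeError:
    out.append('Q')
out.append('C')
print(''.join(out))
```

Execution trace: 'Q' (except AttributeError) → 'C' (after the try/except). Output: QC

Answer: QC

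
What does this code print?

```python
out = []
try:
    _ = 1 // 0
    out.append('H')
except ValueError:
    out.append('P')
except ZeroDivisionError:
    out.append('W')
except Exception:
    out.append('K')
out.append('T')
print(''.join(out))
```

Execution trace: 'W' (except ZeroDivisionError) → 'T' (after the try/except). Output: WT

Answer: WT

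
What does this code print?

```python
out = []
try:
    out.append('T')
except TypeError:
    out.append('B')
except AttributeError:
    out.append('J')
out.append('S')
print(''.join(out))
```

Execution trace: 'T' (try body, no exception) → 'S' (after the try/except). Output: TS

Answer: TS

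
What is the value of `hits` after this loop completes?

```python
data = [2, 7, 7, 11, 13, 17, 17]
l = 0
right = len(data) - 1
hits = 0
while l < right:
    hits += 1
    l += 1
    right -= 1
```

Iterations until pointers meet (list length 7)
`hits` takes the values: 0 → 1 → 2 → 3

Answer: 3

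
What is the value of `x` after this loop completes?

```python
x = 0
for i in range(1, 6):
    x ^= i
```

XOR of 1 to 5
`x` takes the values: 0 → 1 → 3 → 0 → 4 → 1

Answer: 1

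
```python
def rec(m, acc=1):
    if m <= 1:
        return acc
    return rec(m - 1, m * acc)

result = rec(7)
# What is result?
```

Accumulator trace (n, acc): (7, 1) -> (6, 7) -> (5, 42) -> (4, 210) -> (3, 840) -> (2, 2520) -> (1, 5040) -> return 5040

Answer: 5040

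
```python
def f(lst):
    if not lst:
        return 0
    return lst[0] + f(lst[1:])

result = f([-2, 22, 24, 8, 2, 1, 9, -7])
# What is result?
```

(-2) + 22 + 24 + 8 + 2 + 1 + 9 + (-7) + 0 = 57

Answer: 57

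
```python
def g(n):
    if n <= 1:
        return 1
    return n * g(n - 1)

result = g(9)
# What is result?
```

g(9) = 9 * 8 * 7 * 6 * 5 * 4 * 3 * 2 * 1 = 362880

Answer: 362880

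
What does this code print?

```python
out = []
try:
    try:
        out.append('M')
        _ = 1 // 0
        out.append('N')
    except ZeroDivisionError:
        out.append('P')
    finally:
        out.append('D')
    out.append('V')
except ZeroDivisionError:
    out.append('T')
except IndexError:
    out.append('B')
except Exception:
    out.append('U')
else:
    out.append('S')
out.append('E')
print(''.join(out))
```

Execution trace: 'M' (inner try body) → 'P' (inner except ZeroDivisionError) → 'D' (inner finally) → 'V' (try body, no exception) → 'S' (else) → 'E' (after the try/except). Output: MPDVSE

Answer: MPDVSE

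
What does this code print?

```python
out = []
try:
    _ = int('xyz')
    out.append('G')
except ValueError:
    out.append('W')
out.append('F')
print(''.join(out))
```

Execution trace: 'W' (except ValueError) → 'F' (after the try/except). Output: WF

Answer: WF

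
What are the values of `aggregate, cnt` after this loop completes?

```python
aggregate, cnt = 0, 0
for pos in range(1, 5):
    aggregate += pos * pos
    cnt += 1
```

Sum of squares and count
`aggregate, cnt` takes the values: (0, 0) → (1, 0) → (1, 1) → (5, 1) → (5, 2) → (14, 2) → (14, 3) → (30, 3) → (30, 4)

Answer: 30, 4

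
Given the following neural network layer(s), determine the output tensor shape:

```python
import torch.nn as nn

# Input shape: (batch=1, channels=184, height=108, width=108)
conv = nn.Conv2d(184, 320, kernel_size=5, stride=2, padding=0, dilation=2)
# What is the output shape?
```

Input: (1, 184, 108, 108) -> Output: (1, 320, 50, 50)

Answer: (1, 320, 50, 50)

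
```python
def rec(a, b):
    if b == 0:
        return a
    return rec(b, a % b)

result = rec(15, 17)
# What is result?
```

rec(15, 17) -> rec(17, 15) -> rec(15, 2) -> rec(2, 1) -> rec(1, 0) -> 1

Answer: 1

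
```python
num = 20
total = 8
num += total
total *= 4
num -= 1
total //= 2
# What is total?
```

Trace:
`num = 20` → num = 20
`total = 8` → total = 8
`num += total` → num = 28
`total *= 4` → total = 32
`num -= 1` → num = 27
`total //= 2` → total = 16
So total = 16

Answer: 16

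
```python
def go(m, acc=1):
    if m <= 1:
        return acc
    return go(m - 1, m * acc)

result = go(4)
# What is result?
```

Accumulator trace (n, acc): (4, 1) -> (3, 4) -> (2, 12) -> (1, 24) -> return 24

Answer: 24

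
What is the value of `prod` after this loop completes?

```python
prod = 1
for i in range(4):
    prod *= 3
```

3^4 = 81
`prod` takes the values: 1 → 3 → 9 → 27 → 81

Answer: 81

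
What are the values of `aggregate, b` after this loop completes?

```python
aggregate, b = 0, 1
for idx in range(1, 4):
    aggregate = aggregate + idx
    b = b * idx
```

Sum and factorial of 1 to 3
`aggregate, b` takes the values: (0, 1) → (1, 1) → (3, 1) → (3, 2) → (6, 2) → (6, 6)

Answer: 6, 6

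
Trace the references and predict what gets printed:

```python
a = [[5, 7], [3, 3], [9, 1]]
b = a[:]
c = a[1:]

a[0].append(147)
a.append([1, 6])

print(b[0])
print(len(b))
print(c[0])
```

Key concept: slice with nested mutation.
Step by step:
`a = [[5, 7], [3, 3], [9, 1]]` → a = [[5, 7], [3, 3], [9, 1]]
`b = a[:]` → b = [[5, 7], [3, 3], [9, 1]]
`c = a[1:]` → c = [[3, 3], [9, 1]]
`a[0].append(147)` → a = [[5, 7, 147], [3, 3], [9, 1]]; b = [[5, 7, 147], [3, 3], [9, 1]]
`a.append([1, 6])` → a = [[5, 7, 147], [3, 3], [9, 1], [1, 6]]
`print(b[0])` → prints [5, 7, 147]
`print(len(b))` → prints 3
`print(c[0])` → prints [3, 3]

Answer:
[5, 7, 147]
3
[3, 3]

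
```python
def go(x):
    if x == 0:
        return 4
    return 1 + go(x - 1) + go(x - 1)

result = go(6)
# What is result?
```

go(x) = 1 + 2·go(x-1), go(0)=4. Closed form: (4+1)·2^6 - 1 = 319.

Answer: 319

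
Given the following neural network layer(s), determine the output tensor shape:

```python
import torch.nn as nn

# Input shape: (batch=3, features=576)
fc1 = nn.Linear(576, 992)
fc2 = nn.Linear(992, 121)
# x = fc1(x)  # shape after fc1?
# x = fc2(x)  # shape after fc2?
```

Input: (3, 576) -> after fc1: (3, 992) -> Output: (3, 121)

Answer: (3, 121)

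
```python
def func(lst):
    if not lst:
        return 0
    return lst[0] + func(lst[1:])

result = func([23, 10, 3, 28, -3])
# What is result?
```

23 + 10 + 3 + 28 + (-3) + 0 = 61

Answer: 61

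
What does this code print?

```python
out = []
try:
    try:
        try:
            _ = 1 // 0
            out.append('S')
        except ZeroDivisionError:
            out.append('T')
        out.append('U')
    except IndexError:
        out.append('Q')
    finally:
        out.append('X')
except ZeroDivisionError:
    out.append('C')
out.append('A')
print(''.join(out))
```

Execution trace: 'T' (inner except ZeroDivisionError) → 'U' (try body, no exception) → 'X' (finally) → 'A' (after the try/except). Output: TUXA

Answer: TUXA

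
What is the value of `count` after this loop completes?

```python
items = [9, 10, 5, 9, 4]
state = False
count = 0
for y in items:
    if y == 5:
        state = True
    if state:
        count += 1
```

Count elements after first 5 in [9, 10, 5, 9, 4]
`count` takes the values: 0 → 1 → 2 → 3

Answer: 3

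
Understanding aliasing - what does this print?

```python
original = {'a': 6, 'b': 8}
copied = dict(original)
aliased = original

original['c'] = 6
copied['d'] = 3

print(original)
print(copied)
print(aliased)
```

Key concept: dict() creates copy, assignment creates alias.
Step by step:
`original = {'a': 6, 'b': 8}` → original = {'a': 6, 'b': 8}
`copied = dict(original)` → copied = {'a': 6, 'b': 8}
`aliased = original` → aliased = {'a': 6, 'b': 8} (same object as original)
`original['c'] = 6` → original = {'a': 6, 'b': 8, 'c': 6} (same object as aliased); aliased = {'a': 6, 'b': 8, 'c': 6} (same object as original)
`copied['d'] = 3` → copied = {'a': 6, 'b': 8, 'd': 3}
`print(original)` → prints {'a': 6, 'b': 8, 'c': 6}
`print(copied)` → prints {'a': 6, 'b': 8, 'd': 3}
`print(aliased)` → prints {'a': 6, 'b': 8, 'c': 6}

Answer:
{'a': 6, 'b': 8, 'c': 6}
{'a': 6, 'b': 8, 'd': 3}
{'a': 6, 'b': 8, 'c': 6}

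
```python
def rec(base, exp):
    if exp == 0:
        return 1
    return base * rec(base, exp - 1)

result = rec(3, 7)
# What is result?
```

rec(3, 7) = 3 * 3 * 3 * 3 * 3 * 3 * 3 = 2187

Answer: 2187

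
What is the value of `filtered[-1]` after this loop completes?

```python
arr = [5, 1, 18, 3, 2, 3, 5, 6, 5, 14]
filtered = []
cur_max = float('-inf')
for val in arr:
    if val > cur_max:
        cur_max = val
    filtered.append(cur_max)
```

Running max ends at 18
`filtered` takes the values: [] → [5] → [5, 5] → [5, 5, 18] → [5, 5, 18, 18] → [5, 5, 18, 18, 18] → [5, 5, 18, 18, 18, 18] → [5, 5, 18, 18, 18, 18, 18] → [5, 5, 18, 18, 18, 18, 18, 18] → [5, 5, 18, 18, 18, 18, 18, 18, 18] → [5, 5, 18, 18, 18, 18, 18, 18, 18, 18]
So `filtered[-1]` = 18

Answer: 18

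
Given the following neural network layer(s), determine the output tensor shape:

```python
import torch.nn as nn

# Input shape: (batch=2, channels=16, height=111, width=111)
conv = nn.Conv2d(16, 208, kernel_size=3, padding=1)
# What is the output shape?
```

Input: (2, 16, 111, 111) -> Output: (2, 208, 111, 111)

Answer: (2, 208, 111, 111)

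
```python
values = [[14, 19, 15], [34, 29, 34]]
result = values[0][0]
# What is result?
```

Trace:
`values = [[14, 19, 15], [34, 29, 34]]` → values = [[14, 19, 15], [34, 29, 34]]
`result = values[0][0]` → result = 14
So result = 14

Answer: 14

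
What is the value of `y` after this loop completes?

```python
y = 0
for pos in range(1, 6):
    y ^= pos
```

XOR of 1 to 5
`y` takes the values: 0 → 1 → 3 → 0 → 4 → 1

Answer: 1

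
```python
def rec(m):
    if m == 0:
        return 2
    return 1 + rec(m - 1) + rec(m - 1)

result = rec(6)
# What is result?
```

rec(m) = 1 + 2·rec(m-1), rec(0)=2. Closed form: (2+1)·2^6 - 1 = 191.

Answer: 191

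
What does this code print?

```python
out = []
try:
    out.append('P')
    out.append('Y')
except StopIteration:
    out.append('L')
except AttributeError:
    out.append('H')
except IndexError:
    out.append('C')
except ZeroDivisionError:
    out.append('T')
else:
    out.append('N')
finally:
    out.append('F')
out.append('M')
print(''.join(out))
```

Execution trace: 'P' (try body) → 'Y' (try body, no exception) → 'N' (else) → 'F' (finally) → 'M' (after the try/except). Output: PYNFM

Answer: PYNFM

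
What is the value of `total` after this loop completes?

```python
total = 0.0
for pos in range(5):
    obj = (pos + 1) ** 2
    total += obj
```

Sum of squared losses 1² + 2² + ... + 5²
`total` takes the values: 0.0 → 1.0 → 5.0 → 14.0 → 30.0 → 55.0

Answer: 55.0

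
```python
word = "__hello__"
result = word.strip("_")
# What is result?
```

Trace:
`word = "__hello__"` → word = '__hello__'
`result = word.strip("_")` → result = 'hello'
So result = 'hello'

Answer: 'hello'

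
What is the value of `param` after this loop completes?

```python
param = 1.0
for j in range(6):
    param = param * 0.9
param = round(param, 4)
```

Exponential decay: 1.0 * 0.9^6
`param` takes the values: 1.0 → 0.9 → 0.81 → 0.729 → 0.6561 → 0.59049 → 0.531441 → 0.5314

Answer: 0.5314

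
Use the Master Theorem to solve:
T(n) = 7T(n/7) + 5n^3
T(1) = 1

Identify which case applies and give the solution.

a=7, b=7, f(n)=5n^3. log_7(7) = 1. Since c=3 > 1 and the regularity condition holds (7(n/7)^3 = (7/7^3)n^3 with 7/7^3 < 1), Case 3 applies: T(n) = Θ(f(n)) = O(n^3).

Answer: O(n^3) - Case 3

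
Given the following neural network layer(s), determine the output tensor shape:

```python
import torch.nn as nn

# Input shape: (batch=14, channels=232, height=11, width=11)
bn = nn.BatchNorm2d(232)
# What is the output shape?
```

Input: (14, 232, 11, 11) -> Output: (14, 232, 11, 11)

Answer: (14, 232, 11, 11)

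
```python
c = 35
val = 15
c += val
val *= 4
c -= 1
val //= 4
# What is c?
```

Trace:
`c = 35` → c = 35
`val = 15` → val = 15
`c += val` → c = 50
`val *= 4` → val = 60
`c -= 1` → c = 49
`val //= 4` → val = 15
So c = 49

Answer: 49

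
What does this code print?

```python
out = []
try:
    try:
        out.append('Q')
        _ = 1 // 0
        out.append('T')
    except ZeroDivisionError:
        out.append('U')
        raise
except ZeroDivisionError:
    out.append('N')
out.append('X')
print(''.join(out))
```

Execution trace: 'Q' (inner try body) → 'U' (inner except ZeroDivisionError) → 'N' (outer except ZeroDivisionError) → 'X' (after the try/except). Output: QUNX

Answer: QUNX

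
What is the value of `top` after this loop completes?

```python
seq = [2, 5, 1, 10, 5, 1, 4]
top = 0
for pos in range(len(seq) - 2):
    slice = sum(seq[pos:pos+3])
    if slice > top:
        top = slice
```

Max sum of 3-element window in [2, 5, 1, 10, 5, 1, 4]
`top` takes the values: 0 → 8 → 16

Answer: 16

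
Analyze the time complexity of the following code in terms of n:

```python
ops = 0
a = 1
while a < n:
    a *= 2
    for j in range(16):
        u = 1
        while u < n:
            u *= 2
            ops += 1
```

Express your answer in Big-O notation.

Each loop level contributes: log n × 1 × log n. Multiplying the contributions gives O(log² n).

Answer: O(log² n)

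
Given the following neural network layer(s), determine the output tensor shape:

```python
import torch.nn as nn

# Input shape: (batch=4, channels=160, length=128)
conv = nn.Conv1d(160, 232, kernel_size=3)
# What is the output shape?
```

Input: (4, 160, 128) -> Output: (4, 232, 126)

Answer: (4, 232, 126)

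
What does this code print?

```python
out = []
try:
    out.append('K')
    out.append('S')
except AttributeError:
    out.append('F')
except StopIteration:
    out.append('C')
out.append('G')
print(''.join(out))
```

Execution trace: 'K' (try body) → 'S' (try body, no exception) → 'G' (after the try/except). Output: KSG

Answer: KSG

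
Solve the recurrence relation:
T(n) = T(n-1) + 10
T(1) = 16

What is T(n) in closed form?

Unrolling: T(n) = T(1) + 10·(n-1) = 16 + 10(n-1) = 10n + 6.

Answer: T(n) = 10n + 6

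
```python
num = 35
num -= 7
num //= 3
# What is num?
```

Trace:
`num = 35` → num = 35
`num -= 7` → num = 28
`num //= 3` → num = 9
So num = 9

Answer: 9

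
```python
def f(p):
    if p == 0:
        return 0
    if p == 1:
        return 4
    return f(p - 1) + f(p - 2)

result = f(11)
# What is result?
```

Build up from base cases: f(0)=0, f(1)=4, f(2)=4, f(3)=8, f(4)=12, f(5)=20, f(6)=32, ..., f(11)=356

Answer: 356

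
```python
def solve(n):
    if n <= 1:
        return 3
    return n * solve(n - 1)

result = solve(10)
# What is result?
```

solve(10) = 10 * 9 * 8 * 7 * 6 * 5 * 4 * 3 * 2 * 3 = 10886400

Answer: 10886400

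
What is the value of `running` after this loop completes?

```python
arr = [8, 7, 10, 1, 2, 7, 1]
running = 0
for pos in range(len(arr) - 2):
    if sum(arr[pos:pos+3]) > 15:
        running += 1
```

Count windows with sum > 15
`running` takes the values: 0 → 1 → 2

Answer: 2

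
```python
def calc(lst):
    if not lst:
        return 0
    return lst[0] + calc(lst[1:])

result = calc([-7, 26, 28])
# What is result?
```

(-7) + 26 + 28 + 0 = 47

Answer: 47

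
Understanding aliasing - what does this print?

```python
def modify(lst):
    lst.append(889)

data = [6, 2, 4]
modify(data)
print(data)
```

Key concept: function modifies passed list.
Step by step:
`data = [6, 2, 4]` → data = [6, 2, 4]
`modify(data)` → data = [6, 2, 4, 889]
`print(data)` → prints [6, 2, 4, 889]

Answer: [6, 2, 4, 889]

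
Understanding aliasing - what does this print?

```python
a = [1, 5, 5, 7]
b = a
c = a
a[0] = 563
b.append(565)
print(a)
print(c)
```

Key concept: multiple aliases.
Step by step:
`a = [1, 5, 5, 7]` → a = [1, 5, 5, 7]
`b = a` → b = [1, 5, 5, 7] (same object as a)
`c = a` → c = [1, 5, 5, 7] (same object as a, b)
`a[0] = 563` → a = [563, 5, 5, 7] (same object as b, c); b = [563, 5, 5, 7] (same object as a, c); c = [563, 5, 5, 7] (same object as a, b)
`b.append(565)` → a = [563, 5, 5, 7, 565] (same object as b, c); b = [563, 5, 5, 7, 565] (same object as a, c); c = [563, 5, 5, 7, 565] (same object as a, b)
`print(a)` → prints [563, 5, 5, 7, 565]
`print(c)` → prints [563, 5, 5, 7, 565]

Answer:
[563, 5, 5, 7, 565]
[563, 5, 5, 7, 565]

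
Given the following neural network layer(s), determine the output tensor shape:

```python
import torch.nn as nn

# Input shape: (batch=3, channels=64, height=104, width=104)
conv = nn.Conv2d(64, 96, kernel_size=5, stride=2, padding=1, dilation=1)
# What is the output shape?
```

Input: (3, 64, 104, 104) -> Output: (3, 96, 51, 51)

Answer: (3, 96, 51, 51)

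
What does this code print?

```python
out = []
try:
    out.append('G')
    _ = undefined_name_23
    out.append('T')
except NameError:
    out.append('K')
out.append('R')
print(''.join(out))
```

Execution trace: 'G' (try body) → 'K' (except NameError) → 'R' (after the try/except). Output: GKR

Answer: GKR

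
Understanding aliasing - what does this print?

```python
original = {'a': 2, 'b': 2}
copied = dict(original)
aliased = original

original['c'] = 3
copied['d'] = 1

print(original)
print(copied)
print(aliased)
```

Key concept: dict() creates copy, assignment creates alias.
Step by step:
`original = {'a': 2, 'b': 2}` → original = {'a': 2, 'b': 2}
`copied = dict(original)` → copied = {'a': 2, 'b': 2}
`aliased = original` → aliased = {'a': 2, 'b': 2} (same object as original)
`original['c'] = 3` → original = {'a': 2, 'b': 2, 'c': 3} (same object as aliased); aliased = {'a': 2, 'b': 2, 'c': 3} (same object as original)
`copied['d'] = 1` → copied = {'a': 2, 'b': 2, 'd': 1}
`print(original)` → prints {'a': 2, 'b': 2, 'c': 3}
`print(copied)` → prints {'a': 2, 'b': 2, 'd': 1}
`print(aliased)` → prints {'a': 2, 'b': 2, 'c': 3}

Answer:
{'a': 2, 'b': 2, 'c': 3}
{'a': 2, 'b': 2, 'd': 1}
{'a': 2, 'b': 2, 'c': 3}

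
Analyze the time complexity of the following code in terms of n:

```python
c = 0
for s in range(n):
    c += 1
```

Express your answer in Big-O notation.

Each loop level contributes: n. Multiplying the contributions gives O(n).

Answer: O(n)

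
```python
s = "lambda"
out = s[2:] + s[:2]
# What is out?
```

Trace:
`s = "lambda"` → s = 'lambda'
`out = s[2:] + s[:2]` → out = 'mbdala'
So out = 'mbdala'

Answer: 'mbdala'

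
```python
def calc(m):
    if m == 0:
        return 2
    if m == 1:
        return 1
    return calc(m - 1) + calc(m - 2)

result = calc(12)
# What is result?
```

Build up from base cases: calc(0)=2, calc(1)=1, calc(2)=3, calc(3)=4, calc(4)=7, calc(5)=11, calc(6)=18, ..., calc(12)=322

Answer: 322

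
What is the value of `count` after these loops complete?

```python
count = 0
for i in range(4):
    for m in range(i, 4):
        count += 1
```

Upper triangle: 4 + 3 + ... + 1
`count` takes the values: 0 → 1 → 2 → 3 → 4 → 5 → 6 → 7 → 8 → 9 → 10

Answer: 10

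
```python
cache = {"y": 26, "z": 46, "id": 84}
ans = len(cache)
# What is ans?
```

Trace:
`cache = {"y": 26, "z": 46, "id": 84}` → cache = {'y': 26, 'z': 46, 'id': 84}
`ans = len(cache)` → ans = 3
So ans = 3

Answer: 3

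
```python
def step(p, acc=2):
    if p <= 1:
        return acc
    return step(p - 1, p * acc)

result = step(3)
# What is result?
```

Accumulator trace (n, acc): (3, 2) -> (2, 6) -> (1, 12) -> return 12

Answer: 12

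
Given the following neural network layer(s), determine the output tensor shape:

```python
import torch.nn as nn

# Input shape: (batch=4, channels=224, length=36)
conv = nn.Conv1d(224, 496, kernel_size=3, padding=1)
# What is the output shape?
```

Input: (4, 224, 36) -> Output: (4, 496, 36)

Answer: (4, 496, 36)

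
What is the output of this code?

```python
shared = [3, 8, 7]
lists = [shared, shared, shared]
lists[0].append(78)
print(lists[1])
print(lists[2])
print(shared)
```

Key concept: list of same reference.
Step by step:
`shared = [3, 8, 7]` → shared = [3, 8, 7]
`lists = [shared, shared, shared]` → lists = [[3, 8, 7], [3, 8, 7], [3, 8, 7]]
`lists[0].append(78)` → shared = [3, 8, 7, 78]; lists = [[3, 8, 7, 78], [3, 8, 7, 78], [3, 8, 7, 78]]
`print(lists[1])` → prints [3, 8, 7, 78]
`print(lists[2])` → prints [3, 8, 7, 78]
`print(shared)` → prints [3, 8, 7, 78]

Answer:
[3, 8, 7, 78]
[3, 8, 7, 78]
[3, 8, 7, 78]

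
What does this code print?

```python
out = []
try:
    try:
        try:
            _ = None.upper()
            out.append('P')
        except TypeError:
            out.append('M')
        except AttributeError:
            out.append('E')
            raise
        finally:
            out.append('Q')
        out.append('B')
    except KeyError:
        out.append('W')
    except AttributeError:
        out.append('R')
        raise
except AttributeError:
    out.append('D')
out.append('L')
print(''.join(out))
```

Execution trace: 'E' (inner except AttributeError) → 'Q' (inner finally) → 'R' (except AttributeError) → 'D' (outer except AttributeError) → 'L' (after the try/except). Output: EQRDL

Answer: EQRDL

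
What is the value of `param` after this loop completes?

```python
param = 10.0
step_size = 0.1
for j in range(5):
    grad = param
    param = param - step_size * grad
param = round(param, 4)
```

Gradient descent: w = 10.0 * (1 - 0.1)^5
`param` takes the values: 10.0 → 9.0 → 8.1 → 7.29 → 6.561 → 5.9049

Answer: 5.9049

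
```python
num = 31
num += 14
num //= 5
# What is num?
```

Trace:
`num = 31` → num = 31
`num += 14` → num = 45
`num //= 5` → num = 9
So num = 9

Answer: 9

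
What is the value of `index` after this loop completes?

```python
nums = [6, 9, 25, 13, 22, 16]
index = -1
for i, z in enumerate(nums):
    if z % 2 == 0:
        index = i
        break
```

First even number index in [6, 9, 25, 13, 22, 16]
`index` takes the values: -1 → 0

Answer: 0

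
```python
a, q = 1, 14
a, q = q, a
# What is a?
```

Trace:
`a, q = 1, 14` → a = 1; q = 14
`a, q = q, a` → a = 14; q = 1
So a = 14

Answer: 14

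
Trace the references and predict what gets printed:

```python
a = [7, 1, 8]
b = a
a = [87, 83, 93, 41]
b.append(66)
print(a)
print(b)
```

Key concept: rebinding vs mutation: a is rebound to a new list, b still points at the original.
Step by step:
`a = [7, 1, 8]` → a = [7, 1, 8]
`b = a` → b = [7, 1, 8] (same object as a)
`a = [87, 83, 93, 41]` → a = [87, 83, 93, 41]
`b.append(66)` → b = [7, 1, 8, 66]
`print(a)` → prints [87, 83, 93, 41]
`print(b)` → prints [7, 1, 8, 66]

Answer:
[87, 83, 93, 41]
[7, 1, 8, 66]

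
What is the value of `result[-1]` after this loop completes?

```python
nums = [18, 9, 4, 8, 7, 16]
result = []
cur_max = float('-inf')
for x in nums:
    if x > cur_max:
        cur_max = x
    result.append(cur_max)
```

Running max ends at 18
`result` takes the values: [] → [18] → [18, 18] → [18, 18, 18] → [18, 18, 18, 18] → [18, 18, 18, 18, 18] → [18, 18, 18, 18, 18, 18]
So `result[-1]` = 18

Answer: 18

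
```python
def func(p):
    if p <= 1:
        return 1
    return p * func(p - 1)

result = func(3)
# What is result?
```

func(3) = 3 * 2 * 1 = 6

Answer: 6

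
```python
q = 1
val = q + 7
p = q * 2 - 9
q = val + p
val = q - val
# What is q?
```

Trace:
`q = 1` → q = 1
`val = q + 7` → val = 8
`p = q * 2 - 9` → p = -7
`q = val + p` → q = 1
`val = q - val` → val = -7
So q = 1

Answer: 1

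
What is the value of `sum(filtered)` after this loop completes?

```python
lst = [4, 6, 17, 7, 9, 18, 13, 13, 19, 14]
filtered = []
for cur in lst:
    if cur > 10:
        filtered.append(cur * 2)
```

Sum of doubled values > 10
`filtered` takes the values: [] → [34] → [34, 36] → [34, 36, 26] → [34, 36, 26, 26] → [34, 36, 26, 26, 38] → [34, 36, 26, 26, 38, 28]
So `sum(filtered)` = 188

Answer: 188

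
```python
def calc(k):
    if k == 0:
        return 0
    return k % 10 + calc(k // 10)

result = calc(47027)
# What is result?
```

Sum of digits of 47027: 7 + 2 + 0 + 7 + 4 = 20

Answer: 20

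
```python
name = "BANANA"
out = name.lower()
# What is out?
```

Trace:
`name = "BANANA"` → name = 'BANANA'
`out = name.lower()` → out = 'banana'
So out = 'banana'

Answer: 'banana'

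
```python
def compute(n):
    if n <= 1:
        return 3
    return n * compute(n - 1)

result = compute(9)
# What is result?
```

compute(9) = 9 * 8 * 7 * 6 * 5 * 4 * 3 * 2 * 3 = 1088640

Answer: 1088640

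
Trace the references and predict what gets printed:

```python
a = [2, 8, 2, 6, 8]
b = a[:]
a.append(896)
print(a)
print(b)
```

Key concept: slice [:] creates copy.
Step by step:
`a = [2, 8, 2, 6, 8]` → a = [2, 8, 2, 6, 8]
`b = a[:]` → b = [2, 8, 2, 6, 8]
`a.append(896)` → a = [2, 8, 2, 6, 8, 896]
`print(a)` → prints [2, 8, 2, 6, 8, 896]
`print(b)` → prints [2, 8, 2, 6, 8]

Answer:
[2, 8, 2, 6, 8, 896]
[2, 8, 2, 6, 8]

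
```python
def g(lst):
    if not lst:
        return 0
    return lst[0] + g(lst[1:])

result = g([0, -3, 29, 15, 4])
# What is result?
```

0 + (-3) + 29 + 15 + 4 + 0 = 45

Answer: 45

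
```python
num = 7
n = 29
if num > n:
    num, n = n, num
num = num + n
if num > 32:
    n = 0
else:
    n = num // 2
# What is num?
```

Trace:
`num = 7` → num = 7
`n = 29` → n = 29
`if num > n: ...` → num > n is False → no variable changes
`num = num + n` → num = 36
`if num > 32: ...` → num > 32 is True → n = 0
So num = 36

Answer: 36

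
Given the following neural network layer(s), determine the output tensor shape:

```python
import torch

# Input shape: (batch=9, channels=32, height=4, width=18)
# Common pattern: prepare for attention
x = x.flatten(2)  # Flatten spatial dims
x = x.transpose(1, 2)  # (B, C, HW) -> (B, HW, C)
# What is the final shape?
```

Input: (9, 32, 4, 18) -> after flatten(2): (9, 32, 72) -> Output: (9, 72, 32)

Answer: (9, 72, 32)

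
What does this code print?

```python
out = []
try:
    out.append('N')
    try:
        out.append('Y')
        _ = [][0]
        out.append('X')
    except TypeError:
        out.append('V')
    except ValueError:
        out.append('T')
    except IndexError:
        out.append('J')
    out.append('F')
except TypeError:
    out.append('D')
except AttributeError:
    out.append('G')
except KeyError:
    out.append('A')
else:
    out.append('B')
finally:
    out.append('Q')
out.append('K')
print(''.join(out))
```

Execution trace: 'N' (try body) → 'Y' (inner try body) → 'J' (inner except IndexError) → 'F' (try body, no exception) → 'B' (else) → 'Q' (finally) → 'K' (after the try/except). Output: NYJFBQK

Answer: NYJFBQK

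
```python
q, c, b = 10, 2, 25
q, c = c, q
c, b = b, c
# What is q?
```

Trace:
`q, c, b = 10, 2, 25` → q = 10; c = 2; b = 25
`q, c = c, q` → q = 2; c = 10
`c, b = b, c` → c = 25; b = 10
So q = 2

Answer: 2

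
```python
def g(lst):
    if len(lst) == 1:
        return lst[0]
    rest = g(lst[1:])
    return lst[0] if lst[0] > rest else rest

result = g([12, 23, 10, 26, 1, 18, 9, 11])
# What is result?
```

Recursive max over [12, 23, 10, 26, 1, 18, 9, 11] = 26

Answer: 26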